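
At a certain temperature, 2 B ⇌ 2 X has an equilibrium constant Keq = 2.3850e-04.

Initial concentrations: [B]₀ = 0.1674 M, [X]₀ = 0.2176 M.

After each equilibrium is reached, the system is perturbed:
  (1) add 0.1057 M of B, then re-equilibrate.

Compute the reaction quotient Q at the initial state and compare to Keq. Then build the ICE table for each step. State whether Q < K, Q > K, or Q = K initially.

Q₀ = 1.69; Q > K (proceeds reverse)

Q₀ = 1.69 vs Keq = 2.3850e-04 ⇒ Q>K, reverse
Step 1:
                   B          X
  I           0.1674     0.2176
  C           0.2117    -0.2117
  E           0.3791   0.005855
  solve Keq expr → x = -0.1059; check Q = 2.3850e-04
Then add 0.1057 M of B.
Step 2:
                   B          X
  I           0.4848   0.005855
  C        -0.001608   0.001608
  E           0.4832   0.007463
  solve Keq expr → x = 8.0377e-04; check Q = 2.3850e-04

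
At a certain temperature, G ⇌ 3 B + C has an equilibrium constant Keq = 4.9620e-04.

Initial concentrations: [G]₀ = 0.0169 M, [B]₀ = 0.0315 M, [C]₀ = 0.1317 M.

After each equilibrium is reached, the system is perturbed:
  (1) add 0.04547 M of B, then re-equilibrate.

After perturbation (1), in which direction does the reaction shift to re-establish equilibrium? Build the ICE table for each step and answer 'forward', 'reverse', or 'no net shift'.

Direction: reverse

Q₀ = 2.4357e-04 vs Keq = 4.9620e-04 ⇒ Q<K, forward
Step 1:
                    G           B           C
  I            0.0169      0.0315      0.1317
  C         -0.002151    0.006454    0.002151
  E           0.01475     0.03795      0.1339
  solve Keq expr → x = 0.002151; check Q = 4.9620e-04
Then add 0.04547 M of B.
Step 2:
                    G           B           C
  I           0.01475     0.08342      0.1339
  C           0.01191    -0.03573    -0.01191
  E           0.02666     0.04769      0.1219
  solve Keq expr → x = -0.01191; check Q = 4.9620e-04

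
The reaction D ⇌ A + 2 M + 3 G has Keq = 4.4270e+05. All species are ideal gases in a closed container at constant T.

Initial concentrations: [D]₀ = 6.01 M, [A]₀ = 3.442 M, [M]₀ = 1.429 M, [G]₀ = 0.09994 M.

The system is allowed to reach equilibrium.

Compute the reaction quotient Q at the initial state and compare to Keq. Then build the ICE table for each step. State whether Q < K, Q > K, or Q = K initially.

Q₀ = 0.001167 vs Keq = 4.4270e+05 ⇒ Q<K, forward
Step 1:
                   D          A          M          G
  I             6.01      3.442      1.429    0.09994
  C           -3.847      3.847      7.695      11.54
  E            2.163      7.289      9.124      11.64
  solve Keq expr → x = 3.847; check Q = 4.4270e+05

Q₀ = 0.001167; Q < K (proceeds forward)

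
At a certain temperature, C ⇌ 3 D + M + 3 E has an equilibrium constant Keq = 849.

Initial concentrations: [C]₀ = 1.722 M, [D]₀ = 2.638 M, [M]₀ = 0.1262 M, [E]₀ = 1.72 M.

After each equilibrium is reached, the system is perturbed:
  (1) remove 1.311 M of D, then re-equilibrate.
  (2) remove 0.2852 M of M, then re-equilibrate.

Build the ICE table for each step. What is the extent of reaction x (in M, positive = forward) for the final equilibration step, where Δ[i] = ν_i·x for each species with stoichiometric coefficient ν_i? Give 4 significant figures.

Q₀ = 6.846 vs Keq = 849 ⇒ Q<K, forward
Step 1:
                    C           D           M           E
  Initial       1.722       2.638      0.1262        1.72
  Change      -0.4527       1.358      0.4527       1.358
  Equil         1.269       3.996      0.5789       3.078
  solve Keq expr → x = 0.4527; check Q = 849
Then remove 1.311 M of D.
Step 2:
                    C           D           M           E
  Initial       1.269       2.685      0.5789       3.078
  Change      -0.1451      0.4354      0.1451      0.4354
  Equil         1.124       3.121      0.7241       3.514
  solve Keq expr → x = 0.1451; check Q = 849
Then remove 0.2852 M of M.
Step 3:
                    C           D           M           E
  Initial       1.124       3.121      0.4389       3.514
  Change     -0.05995      0.1798     0.05995      0.1798
  Equil         1.064         3.3      0.4988       3.693
  solve Keq expr → x = 0.05995; check Q = 849

x = 0.05995 M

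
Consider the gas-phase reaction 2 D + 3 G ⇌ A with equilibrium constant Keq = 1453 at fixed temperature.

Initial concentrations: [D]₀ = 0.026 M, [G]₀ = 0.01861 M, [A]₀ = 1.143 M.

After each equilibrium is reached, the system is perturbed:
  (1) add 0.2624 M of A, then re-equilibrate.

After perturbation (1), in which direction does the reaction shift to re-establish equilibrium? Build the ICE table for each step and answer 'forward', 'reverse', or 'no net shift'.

Direction: reverse

Q₀ = 2.6234e+08 vs Keq = 1453 ⇒ Q>K, reverse
Step 1:
                  D         G         A
  init        0.026   0.01861     1.143
  Δ          0.1672    0.2507  -0.08358
  eq         0.1932    0.2694     1.059
  solve Keq expr → x = -0.08358; check Q = 1453
Then add 0.2624 M of A.
Step 2:
                  D         G         A
  init       0.1932    0.2694     1.322
  Δ        0.008241   0.01236  -0.00412
  eq         0.2014    0.2817     1.318
  solve Keq expr → x = -0.00412; check Q = 1453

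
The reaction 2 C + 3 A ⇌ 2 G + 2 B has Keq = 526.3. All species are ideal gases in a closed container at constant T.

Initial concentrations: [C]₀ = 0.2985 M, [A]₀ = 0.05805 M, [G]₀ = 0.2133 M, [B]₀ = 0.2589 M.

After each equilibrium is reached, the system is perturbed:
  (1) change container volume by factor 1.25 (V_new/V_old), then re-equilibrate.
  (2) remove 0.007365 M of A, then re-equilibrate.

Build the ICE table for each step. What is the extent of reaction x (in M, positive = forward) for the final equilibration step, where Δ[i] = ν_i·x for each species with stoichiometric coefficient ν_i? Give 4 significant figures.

x = -0.001985 M

Q₀ = 175 vs Keq = 526.3 ⇒ Q<K, forward
Step 1:
                    C           A           G           B
  init         0.2985     0.05805      0.2133      0.2589
  Δ         -0.009756    -0.01463    0.009756    0.009756
  eq           0.2887     0.04342      0.2231      0.2687
  solve Keq expr → x = 0.004878; check Q = 526.3
Then change container volume by factor 1.25 (V_new/V_old).
Step 2:
                    C           A           G           B
  init          0.231     0.03473      0.1784      0.2149
  Δ           0.00144    0.002161    -0.00144    -0.00144
  eq           0.2324     0.03689       0.177      0.2135
  solve Keq expr → x = -7.2023e-04; check Q = 526.3
Then remove 0.007365 M of A.
Step 3:
                    C           A           G           B
  init         0.2324     0.02953       0.177      0.2135
  Δ          0.003971    0.005956   -0.003971   -0.003971
  eq           0.2364     0.03548       0.173      0.2095
  solve Keq expr → x = -0.001985; check Q = 526.3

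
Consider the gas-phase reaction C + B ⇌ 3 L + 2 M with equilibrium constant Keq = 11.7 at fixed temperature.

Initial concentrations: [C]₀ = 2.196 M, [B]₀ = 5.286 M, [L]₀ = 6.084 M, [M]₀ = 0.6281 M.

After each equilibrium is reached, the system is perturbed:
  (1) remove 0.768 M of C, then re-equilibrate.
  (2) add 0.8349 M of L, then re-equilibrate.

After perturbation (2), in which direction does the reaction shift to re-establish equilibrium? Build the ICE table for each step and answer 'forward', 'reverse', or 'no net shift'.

Direction: reverse

Q₀ = 7.654 vs Keq = 11.7 ⇒ Q<K, forward
Step 1:
                  C         B         L         M
  I           2.196     5.286     6.084    0.6281
  C        -0.05308  -0.05308    0.1592    0.1062
  E           2.143     5.233     6.243    0.7343
  solve Keq expr → x = 0.05308; check Q = 11.7
Then remove 0.768 M of C.
Step 2:
                  C         B         L         M
  I           1.375     5.233     6.243    0.7343
  C         0.05376   0.05376   -0.1613   -0.1075
  E           1.429     5.287     6.082    0.6267
  solve Keq expr → x = -0.05376; check Q = 11.7
Then add 0.8349 M of L.
Step 3:
                  C         B         L         M
  I           1.429     5.287     6.917    0.6267
  C         0.04263   0.04263   -0.1279  -0.08527
  E           1.471     5.329     6.789    0.5415
  solve Keq expr → x = -0.04263; check Q = 11.7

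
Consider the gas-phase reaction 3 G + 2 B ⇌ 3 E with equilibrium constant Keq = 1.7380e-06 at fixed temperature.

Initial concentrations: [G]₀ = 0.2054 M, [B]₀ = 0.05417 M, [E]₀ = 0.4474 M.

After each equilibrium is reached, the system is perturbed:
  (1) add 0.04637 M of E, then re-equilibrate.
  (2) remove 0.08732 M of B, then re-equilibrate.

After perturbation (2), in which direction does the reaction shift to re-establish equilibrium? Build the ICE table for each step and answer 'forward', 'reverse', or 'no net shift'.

Direction: reverse

Q₀ = 3522 vs Keq = 1.7380e-06 ⇒ Q>K, reverse
Step 1:
                    G           B           E
  I            0.2054     0.05417      0.4474
  C            0.4435      0.2957     -0.4435
  E            0.6489      0.3499    0.003874
  solve Keq expr → x = -0.1478; check Q = 1.7380e-06
Then add 0.04637 M of E.
Step 2:
                    G           B           E
  I            0.6489      0.3499     0.05024
  C           0.04586     0.03057    -0.04586
  E            0.6948      0.3804    0.004386
  solve Keq expr → x = -0.01529; check Q = 1.7380e-06
Then remove 0.08732 M of B.
Step 3:
                    G           B           E
  I            0.6948      0.2931    0.004386
  C        6.9228e-04  4.6152e-04 -6.9228e-04
  E            0.6955      0.2936    0.003693
  solve Keq expr → x = -2.3076e-04; check Q = 1.7380e-06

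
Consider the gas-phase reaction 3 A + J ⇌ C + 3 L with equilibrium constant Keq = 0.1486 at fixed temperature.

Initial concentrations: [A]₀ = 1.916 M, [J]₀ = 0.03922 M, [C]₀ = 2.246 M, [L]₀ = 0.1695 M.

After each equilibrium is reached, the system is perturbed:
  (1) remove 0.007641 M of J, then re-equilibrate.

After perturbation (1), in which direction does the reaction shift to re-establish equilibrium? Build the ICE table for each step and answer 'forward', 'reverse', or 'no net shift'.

Direction: reverse

Q₀ = 0.03965 vs Keq = 0.1486 ⇒ Q<K, forward
Step 1:
                  A         J         C         L
  I           1.916   0.03922     2.246    0.1695
  C        -0.04685  -0.01562   0.01562   0.04685
  E           1.869    0.0236     2.262    0.2164
  solve Keq expr → x = 0.01562; check Q = 0.1486
Then remove 0.007641 M of J.
Step 2:
                  A         J         C         L
  I           1.869   0.01596     2.262    0.2164
  C         0.01126  0.003753 -0.003753  -0.01126
  E            1.88   0.01971     2.258    0.2051
  solve Keq expr → x = -0.003753; check Q = 0.1486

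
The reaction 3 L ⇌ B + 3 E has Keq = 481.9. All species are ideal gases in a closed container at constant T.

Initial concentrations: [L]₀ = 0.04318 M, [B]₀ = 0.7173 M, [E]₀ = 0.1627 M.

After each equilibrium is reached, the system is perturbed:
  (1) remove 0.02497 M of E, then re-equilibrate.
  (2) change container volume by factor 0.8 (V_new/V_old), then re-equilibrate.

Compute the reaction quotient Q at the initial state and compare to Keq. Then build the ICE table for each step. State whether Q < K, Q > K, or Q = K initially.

Q₀ = 38.37; Q < K (proceeds forward)

Q₀ = 38.37 vs Keq = 481.9 ⇒ Q<K, forward
Step 1:
                   L          B          E
  init       0.04318     0.7173     0.1627
  Δ         -0.02202   0.007339    0.02202
  eq         0.02116     0.7246     0.1847
  solve Keq expr → x = 0.007339; check Q = 481.9
Then remove 0.02497 M of E.
Step 2:
                   L          B          E
  init       0.02116     0.7246     0.1597
  Δ         -0.00256 8.5337e-04    0.00256
  eq          0.0186     0.7255     0.1623
  solve Keq expr → x = 8.5337e-04; check Q = 481.9
Then change container volume by factor 0.8 (V_new/V_old).
Step 3:
                   L          B          E
  init       0.02325     0.9069     0.2029
  Δ         0.001594 -5.3129e-04  -0.001594
  eq         0.02485     0.9063     0.2013
  solve Keq expr → x = -5.3129e-04; check Q = 481.9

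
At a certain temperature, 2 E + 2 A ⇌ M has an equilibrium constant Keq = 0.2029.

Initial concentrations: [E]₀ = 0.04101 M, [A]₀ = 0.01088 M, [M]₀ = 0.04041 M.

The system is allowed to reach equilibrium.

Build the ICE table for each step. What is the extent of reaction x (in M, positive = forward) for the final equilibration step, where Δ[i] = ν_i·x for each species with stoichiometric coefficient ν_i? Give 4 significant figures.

Q₀ = 2.0298e+05 vs Keq = 0.2029 ⇒ Q>K, reverse
Step 1:
                    E           A           M
  I           0.04101     0.01088     0.04041
  C           0.08077     0.08077    -0.04038
  E            0.1218     0.09165  2.5275e-05
  solve Keq expr → x = -0.04038; check Q = 0.2029

x = -0.04038 M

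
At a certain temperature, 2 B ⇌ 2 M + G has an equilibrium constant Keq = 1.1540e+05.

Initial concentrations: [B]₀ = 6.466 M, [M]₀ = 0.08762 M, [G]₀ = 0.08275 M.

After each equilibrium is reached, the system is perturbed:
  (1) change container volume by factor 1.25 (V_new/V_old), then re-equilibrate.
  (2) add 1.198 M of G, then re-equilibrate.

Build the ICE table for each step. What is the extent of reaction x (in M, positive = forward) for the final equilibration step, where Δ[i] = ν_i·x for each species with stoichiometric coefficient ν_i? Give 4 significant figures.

Q₀ = 1.5195e-05 vs Keq = 1.1540e+05 ⇒ Q<K, forward
Step 1:
                  B         M         G
  Initial     6.466   0.08762   0.08275
  Change     -6.431     6.431     3.216
  Equil     0.03485     6.519     3.298
  solve Keq expr → x = 3.216; check Q = 1.1540e+05
Then change container volume by factor 1.25 (V_new/V_old).
Step 2:
                  B         M         G
  Initial   0.02788     5.215     2.639
  Change  -0.002923  0.002923  0.001461
  Equil     0.02496     5.218      2.64
  solve Keq expr → x = 0.001461; check Q = 1.1540e+05
Then add 1.198 M of G.
Step 3:
                  B         M         G
  Initial   0.02496     5.218     3.838
  Change   0.005095 -0.005095 -0.002548
  Equil     0.03005     5.213     3.836
  solve Keq expr → x = -0.002548; check Q = 1.1540e+05

x = -0.002548 M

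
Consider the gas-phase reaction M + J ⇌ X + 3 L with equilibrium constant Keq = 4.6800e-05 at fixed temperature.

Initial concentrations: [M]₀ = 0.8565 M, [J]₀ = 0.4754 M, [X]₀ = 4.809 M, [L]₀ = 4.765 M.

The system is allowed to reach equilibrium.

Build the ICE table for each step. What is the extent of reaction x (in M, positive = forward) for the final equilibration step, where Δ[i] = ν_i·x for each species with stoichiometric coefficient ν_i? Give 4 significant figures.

Q₀ = 1278 vs Keq = 4.6800e-05 ⇒ Q>K, reverse
Step 1:
                   M          J          X          L
  init        0.8565     0.4754      4.809      4.765
  Δ            1.574      1.574     -1.574     -4.723
  eq           2.431       2.05      3.235    0.04162
  solve Keq expr → x = -1.574; check Q = 4.6800e-05

x = -1.574 M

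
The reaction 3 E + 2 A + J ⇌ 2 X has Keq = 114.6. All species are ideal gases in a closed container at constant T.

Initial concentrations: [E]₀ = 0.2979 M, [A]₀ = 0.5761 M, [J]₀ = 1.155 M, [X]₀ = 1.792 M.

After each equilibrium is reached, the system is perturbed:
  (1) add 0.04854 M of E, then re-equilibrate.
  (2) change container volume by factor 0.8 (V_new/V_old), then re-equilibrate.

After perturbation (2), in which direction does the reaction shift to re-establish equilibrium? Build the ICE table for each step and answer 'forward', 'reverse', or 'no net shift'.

Direction: forward

Q₀ = 316.9 vs Keq = 114.6 ⇒ Q>K, reverse
Step 1:
                    E           A           J           X
  I            0.2979      0.5761       1.155       1.792
  C            0.0839     0.05593     0.02797    -0.05593
  E            0.3818       0.632       1.183       1.736
  solve Keq expr → x = -0.02797; check Q = 114.6
Then add 0.04854 M of E.
Step 2:
                    E           A           J           X
  I            0.4303       0.632       1.183       1.736
  C          -0.03433    -0.02288    -0.01144     0.02288
  E             0.396      0.6091       1.172       1.759
  solve Keq expr → x = 0.01144; check Q = 114.6
Then change container volume by factor 0.8 (V_new/V_old).
Step 3:
                    E           A           J           X
  I             0.495      0.7614       1.464       2.199
  C           -0.0951     -0.0634     -0.0317      0.0634
  E            0.3999       0.698       1.433       2.262
  solve Keq expr → x = 0.0317; check Q = 114.6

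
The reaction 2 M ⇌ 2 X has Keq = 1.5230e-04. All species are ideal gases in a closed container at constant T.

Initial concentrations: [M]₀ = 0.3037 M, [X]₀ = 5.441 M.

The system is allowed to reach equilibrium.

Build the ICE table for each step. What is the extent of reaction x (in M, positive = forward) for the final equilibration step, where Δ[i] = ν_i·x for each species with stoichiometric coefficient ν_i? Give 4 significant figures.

Q₀ = 321 vs Keq = 1.5230e-04 ⇒ Q>K, reverse
Step 1:
                   M          X
  I           0.3037      5.441
  C            5.371     -5.371
  E            5.675    0.07003
  solve Keq expr → x = -2.685; check Q = 1.5230e-04

x = -2.685 M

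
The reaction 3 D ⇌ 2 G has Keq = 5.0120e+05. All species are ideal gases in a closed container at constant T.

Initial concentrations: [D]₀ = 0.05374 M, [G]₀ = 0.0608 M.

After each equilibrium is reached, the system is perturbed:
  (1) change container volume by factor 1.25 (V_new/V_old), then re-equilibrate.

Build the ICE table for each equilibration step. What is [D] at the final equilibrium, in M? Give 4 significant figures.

[D]_eq = 0.002255 M

Q₀ = 23.82 vs Keq = 5.0120e+05 ⇒ Q<K, forward
Step 1:
                    D           G
  init        0.05374      0.0608
  Δ          -0.05112     0.03408
  eq         0.002619     0.09488
  solve Keq expr → x = 0.01704; check Q = 5.0120e+05
Then change container volume by factor 1.25 (V_new/V_old).
Step 2:
                    D           G
  init       0.002095      0.0759
  Δ        1.5967e-04 -1.0645e-04
  eq         0.002255      0.0758
  solve Keq expr → x = -5.3223e-05; check Q = 5.0120e+05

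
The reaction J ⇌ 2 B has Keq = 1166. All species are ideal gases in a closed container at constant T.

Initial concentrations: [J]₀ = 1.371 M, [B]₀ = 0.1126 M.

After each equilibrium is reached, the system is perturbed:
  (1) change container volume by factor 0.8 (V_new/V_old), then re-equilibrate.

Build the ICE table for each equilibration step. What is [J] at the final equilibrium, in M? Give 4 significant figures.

[J]_eq = 0.01079 M

Q₀ = 0.009248 vs Keq = 1166 ⇒ Q<K, forward
Step 1:
                   J          B
  init         1.371     0.1126
  Δ           -1.364      2.728
  eq        0.006921      2.841
  solve Keq expr → x = 1.364; check Q = 1166
Then change container volume by factor 0.8 (V_new/V_old).
Step 2:
                   J          B
  init      0.008651      3.551
  Δ         0.002137  -0.004274
  eq         0.01079      3.547
  solve Keq expr → x = -0.002137; check Q = 1166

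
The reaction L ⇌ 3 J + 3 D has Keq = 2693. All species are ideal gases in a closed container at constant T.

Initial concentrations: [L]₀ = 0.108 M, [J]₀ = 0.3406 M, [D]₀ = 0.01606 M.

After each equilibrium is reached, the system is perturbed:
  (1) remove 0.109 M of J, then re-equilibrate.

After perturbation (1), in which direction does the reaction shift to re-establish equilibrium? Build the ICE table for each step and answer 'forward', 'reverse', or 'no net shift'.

Direction: forward

Q₀ = 1.5155e-06 vs Keq = 2693 ⇒ Q<K, forward
Step 1:
                  L         J         D
  init        0.108    0.3406   0.01606
  Δ          -0.108     0.324     0.324
  eq      4.2858e-06    0.6646      0.34
  solve Keq expr → x = 0.108; check Q = 2693
Then remove 0.109 M of J.
Step 2:
                  L         J         D
  init    4.2858e-06    0.5556      0.34
  Δ       -1.7816e-06 5.3449e-06 5.3449e-06
  eq      2.5042e-06    0.5556    0.3401
  solve Keq expr → x = 1.7816e-06; check Q = 2693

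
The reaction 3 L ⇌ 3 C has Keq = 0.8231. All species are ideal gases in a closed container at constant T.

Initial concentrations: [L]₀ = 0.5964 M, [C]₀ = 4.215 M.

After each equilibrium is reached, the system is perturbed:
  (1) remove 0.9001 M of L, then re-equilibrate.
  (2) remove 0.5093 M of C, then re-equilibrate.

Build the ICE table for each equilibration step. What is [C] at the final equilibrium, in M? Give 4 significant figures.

Q₀ = 353 vs Keq = 0.8231 ⇒ Q>K, reverse
Step 1:
                  L         C
  init       0.5964     4.215
  Δ           1.887    -1.887
  eq          2.484     2.328
  solve Keq expr → x = -0.6291; check Q = 0.8231
Then remove 0.9001 M of L.
Step 2:
                  L         C
  init        1.584     2.328
  Δ          0.4355   -0.4355
  eq          2.019     1.892
  solve Keq expr → x = -0.1452; check Q = 0.8231
Then remove 0.5093 M of C.
Step 3:
                  L         C
  init        2.019     1.383
  Δ         -0.2629    0.2629
  eq          1.756     1.646
  solve Keq expr → x = 0.08764; check Q = 0.8231

[C]_eq = 1.646 M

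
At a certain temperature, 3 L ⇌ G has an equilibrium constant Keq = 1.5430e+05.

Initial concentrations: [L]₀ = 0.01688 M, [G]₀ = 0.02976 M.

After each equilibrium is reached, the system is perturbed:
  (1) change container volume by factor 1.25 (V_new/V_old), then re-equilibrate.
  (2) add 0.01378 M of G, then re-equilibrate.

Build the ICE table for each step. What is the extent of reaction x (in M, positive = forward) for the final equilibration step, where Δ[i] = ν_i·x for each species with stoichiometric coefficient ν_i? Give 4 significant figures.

Q₀ = 6188 vs Keq = 1.5430e+05 ⇒ Q<K, forward
Step 1:
                   L          G
  I          0.01688    0.02976
  C         -0.01088   0.003626
  E         0.006003    0.03339
  solve Keq expr → x = 0.003626; check Q = 1.5430e+05
Then change container volume by factor 1.25 (V_new/V_old).
Step 2:
                   L          G
  I         0.004803    0.02671
  C       7.5283e-04 -2.5094e-04
  E         0.005556    0.02646
  solve Keq expr → x = -2.5094e-04; check Q = 1.5430e+05
Then add 0.01378 M of G.
Step 3:
                   L          G
  I         0.005556    0.04024
  C       8.1880e-04 -2.7293e-04
  E         0.006374    0.03996
  solve Keq expr → x = -2.7293e-04; check Q = 1.5430e+05

x = -2.7293e-04 M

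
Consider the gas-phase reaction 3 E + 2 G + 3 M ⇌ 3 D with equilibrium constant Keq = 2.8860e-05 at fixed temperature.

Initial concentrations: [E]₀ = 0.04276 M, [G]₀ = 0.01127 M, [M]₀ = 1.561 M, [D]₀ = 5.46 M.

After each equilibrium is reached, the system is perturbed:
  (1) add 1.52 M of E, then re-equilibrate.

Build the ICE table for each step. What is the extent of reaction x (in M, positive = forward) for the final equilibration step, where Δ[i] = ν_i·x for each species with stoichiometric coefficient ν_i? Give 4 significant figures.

Q₀ = 4.3093e+09 vs Keq = 2.8860e-05 ⇒ Q>K, reverse
Step 1:
                   E          G          M          D
  Initial    0.04276    0.01127      1.561       5.46
  Change       4.072      2.715      4.072     -4.072
  Equil        4.115      2.726      5.633      1.388
  solve Keq expr → x = -1.357; check Q = 2.8860e-05
Then add 1.52 M of E.
Step 2:
                   E          G          M          D
  Initial      5.635      2.726      5.633      1.388
  Change     -0.2638    -0.1758    -0.2638     0.2638
  Equil        5.371       2.55       5.37      1.651
  solve Keq expr → x = 0.08792; check Q = 2.8860e-05

x = 0.08792 M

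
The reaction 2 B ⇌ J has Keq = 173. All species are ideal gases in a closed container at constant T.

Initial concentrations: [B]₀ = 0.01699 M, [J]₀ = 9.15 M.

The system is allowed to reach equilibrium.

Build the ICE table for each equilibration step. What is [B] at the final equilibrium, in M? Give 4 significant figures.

[B]_eq = 0.2286 M

Q₀ = 3.1698e+04 vs Keq = 173 ⇒ Q>K, reverse
Step 1:
                    B           J
  Initial     0.01699        9.15
  Change       0.2117     -0.1058
  Equil        0.2286       9.044
  solve Keq expr → x = -0.1058; check Q = 173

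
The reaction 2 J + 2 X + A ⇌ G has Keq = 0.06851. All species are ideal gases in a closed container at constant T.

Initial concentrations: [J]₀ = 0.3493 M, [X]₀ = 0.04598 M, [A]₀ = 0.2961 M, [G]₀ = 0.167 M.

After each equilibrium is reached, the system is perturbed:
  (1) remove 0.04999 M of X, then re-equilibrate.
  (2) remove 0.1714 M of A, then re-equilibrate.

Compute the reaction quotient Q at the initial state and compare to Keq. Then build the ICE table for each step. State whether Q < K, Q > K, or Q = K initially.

Q₀ = 2186 vs Keq = 0.06851 ⇒ Q>K, reverse
Step 1:
                   J          X          A          G
  Initial     0.3493    0.04598     0.2961      0.167
  Change      0.3299     0.3299     0.1649    -0.1649
  Equil       0.6792     0.3759      0.461   0.002058
  solve Keq expr → x = -0.1649; check Q = 0.06851
Then remove 0.04999 M of X.
Step 2:
                   J          X          A          G
  Initial     0.6792     0.3259      0.461   0.002058
  Change  9.9095e-04 9.9095e-04 4.9547e-04 -4.9547e-04
  Equil       0.6802     0.3269     0.4615   0.001563
  solve Keq expr → x = -4.9547e-04; check Q = 0.06851
Then remove 0.1714 M of A.
Step 3:
                   J          X          A          G
  Initial     0.6802     0.3269     0.2901   0.001563
  Change    0.001137   0.001137 5.6832e-04 -5.6832e-04
  Equil       0.6813      0.328     0.2907 9.9460e-04
  solve Keq expr → x = -5.6832e-04; check Q = 0.06851

Q₀ = 2186; Q > K (proceeds reverse)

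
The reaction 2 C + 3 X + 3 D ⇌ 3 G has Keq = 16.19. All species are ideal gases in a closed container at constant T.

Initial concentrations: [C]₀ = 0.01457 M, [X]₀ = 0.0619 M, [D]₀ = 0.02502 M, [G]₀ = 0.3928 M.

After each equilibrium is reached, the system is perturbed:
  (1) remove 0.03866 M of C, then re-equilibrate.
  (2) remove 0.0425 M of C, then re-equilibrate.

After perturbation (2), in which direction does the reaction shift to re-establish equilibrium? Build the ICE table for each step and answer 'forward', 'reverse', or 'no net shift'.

Direction: reverse

Q₀ = 7.6853e+10 vs Keq = 16.19 ⇒ Q>K, reverse
Step 1:
                    C           X           D           G
  Initial     0.01457      0.0619     0.02502      0.3928
  Change       0.1949      0.2924      0.2924     -0.2924
  Equil        0.2095      0.3543      0.3174      0.1004
  solve Keq expr → x = -0.09747; check Q = 16.19
Then remove 0.03866 M of C.
Step 2:
                    C           X           D           G
  Initial      0.1709      0.3543      0.3174      0.1004
  Change     0.004819    0.007228    0.007228   -0.007228
  Equil        0.1757      0.3616      0.3247     0.09315
  solve Keq expr → x = -0.002409; check Q = 16.19
Then remove 0.0425 M of C.
Step 3:
                    C           X           D           G
  Initial      0.1332      0.3616      0.3247     0.09315
  Change     0.006055    0.009083    0.009083   -0.009083
  Equil        0.1392      0.3706      0.3338     0.08407
  solve Keq expr → x = -0.003028; check Q = 16.19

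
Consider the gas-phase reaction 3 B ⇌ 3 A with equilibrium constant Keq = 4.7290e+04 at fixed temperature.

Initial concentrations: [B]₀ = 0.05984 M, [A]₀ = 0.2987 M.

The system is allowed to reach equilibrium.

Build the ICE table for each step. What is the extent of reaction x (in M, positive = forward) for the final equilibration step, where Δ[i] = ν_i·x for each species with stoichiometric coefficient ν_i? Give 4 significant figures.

Q₀ = 124.4 vs Keq = 4.7290e+04 ⇒ Q<K, forward
Step 1:
                   B          A
  I          0.05984     0.2987
  C         -0.05019    0.05019
  E         0.009648     0.3489
  solve Keq expr → x = 0.01673; check Q = 4.7290e+04

x = 0.01673 M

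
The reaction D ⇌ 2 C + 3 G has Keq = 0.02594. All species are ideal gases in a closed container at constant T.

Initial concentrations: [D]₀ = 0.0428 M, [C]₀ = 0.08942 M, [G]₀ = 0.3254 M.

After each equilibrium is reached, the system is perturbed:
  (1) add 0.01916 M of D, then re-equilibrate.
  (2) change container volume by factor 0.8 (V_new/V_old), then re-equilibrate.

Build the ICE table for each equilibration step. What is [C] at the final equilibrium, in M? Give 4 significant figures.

[C]_eq = 0.1376 M

Q₀ = 0.006437 vs Keq = 0.02594 ⇒ Q<K, forward
Step 1:
                  D         C         G
  Initial    0.0428   0.08942    0.3254
  Change   -0.01495   0.02989   0.04484
  Equil     0.02785    0.1193    0.3702
  solve Keq expr → x = 0.01495; check Q = 0.02594
Then add 0.01916 M of D.
Step 2:
                  D         C         G
  Initial   0.04701    0.1193    0.3702
  Change  -0.006678   0.01336   0.02003
  Equil     0.04034    0.1327    0.3903
  solve Keq expr → x = 0.006678; check Q = 0.02594
Then change container volume by factor 0.8 (V_new/V_old).
Step 3:
                  D         C         G
  Initial   0.05042    0.1658    0.4878
  Change    0.01412  -0.02823  -0.04235
  Equil     0.06454    0.1376    0.4455
  solve Keq expr → x = -0.01412; check Q = 0.02594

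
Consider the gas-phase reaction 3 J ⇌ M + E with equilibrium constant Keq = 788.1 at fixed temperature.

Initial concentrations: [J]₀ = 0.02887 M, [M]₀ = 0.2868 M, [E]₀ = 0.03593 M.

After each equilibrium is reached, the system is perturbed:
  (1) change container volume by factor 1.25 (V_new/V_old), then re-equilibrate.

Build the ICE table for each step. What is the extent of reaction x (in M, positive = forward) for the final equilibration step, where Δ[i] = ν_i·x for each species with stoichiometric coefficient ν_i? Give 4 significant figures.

Q₀ = 428.2 vs Keq = 788.1 ⇒ Q<K, forward
Step 1:
                   J          M          E
  I          0.02887     0.2868    0.03593
  C        -0.004913   0.001638   0.001638
  E          0.02396     0.2884    0.03757
  solve Keq expr → x = 0.001638; check Q = 788.1
Then change container volume by factor 1.25 (V_new/V_old).
Step 2:
                   J          M          E
  I          0.01917     0.2308    0.03005
  C         0.001362 -4.5398e-04 -4.5398e-04
  E          0.02053     0.2303     0.0296
  solve Keq expr → x = -4.5398e-04; check Q = 788.1

x = -4.5398e-04 M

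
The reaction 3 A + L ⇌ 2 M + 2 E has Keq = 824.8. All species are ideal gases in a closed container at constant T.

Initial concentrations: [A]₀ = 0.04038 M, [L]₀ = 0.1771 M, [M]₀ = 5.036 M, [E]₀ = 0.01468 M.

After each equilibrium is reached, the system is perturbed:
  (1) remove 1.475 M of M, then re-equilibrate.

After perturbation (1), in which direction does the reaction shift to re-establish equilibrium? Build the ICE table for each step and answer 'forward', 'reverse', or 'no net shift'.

Q₀ = 468.7 vs Keq = 824.8 ⇒ Q<K, forward
Step 1:
                    A           L           M           E
  init        0.04038      0.1771       5.036     0.01468
  Δ         -0.003442   -0.001147    0.002295    0.002295
  eq          0.03694       0.176       5.038     0.01697
  solve Keq expr → x = 0.001147; check Q = 824.8
Then remove 1.475 M of M.
Step 2:
                    A           L           M           E
  init        0.03694       0.176       3.563     0.01697
  Δ         -0.004297   -0.001432    0.002865    0.002865
  eq          0.03264      0.1745       3.566     0.01984
  solve Keq expr → x = 0.001432; check Q = 824.8

Direction: forward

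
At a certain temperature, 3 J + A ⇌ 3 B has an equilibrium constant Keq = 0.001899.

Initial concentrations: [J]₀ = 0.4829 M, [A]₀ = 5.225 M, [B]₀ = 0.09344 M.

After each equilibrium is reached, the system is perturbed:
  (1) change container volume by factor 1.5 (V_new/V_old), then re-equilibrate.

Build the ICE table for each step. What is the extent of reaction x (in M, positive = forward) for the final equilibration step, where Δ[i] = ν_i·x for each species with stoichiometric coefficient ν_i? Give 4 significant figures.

Q₀ = 0.001387 vs Keq = 0.001899 ⇒ Q<K, forward
Step 1:
                   J          A          B
  init        0.4829      5.225    0.09344
  Δ        -0.008486  -0.002829   0.008486
  eq          0.4744      5.222     0.1019
  solve Keq expr → x = 0.002829; check Q = 0.001899
Then change container volume by factor 1.5 (V_new/V_old).
Step 2:
                   J          A          B
  init        0.3163      3.481    0.06795
  Δ         0.007221   0.002407  -0.007221
  eq          0.3235      3.484    0.06073
  solve Keq expr → x = -0.002407; check Q = 0.001899

x = -0.002407 M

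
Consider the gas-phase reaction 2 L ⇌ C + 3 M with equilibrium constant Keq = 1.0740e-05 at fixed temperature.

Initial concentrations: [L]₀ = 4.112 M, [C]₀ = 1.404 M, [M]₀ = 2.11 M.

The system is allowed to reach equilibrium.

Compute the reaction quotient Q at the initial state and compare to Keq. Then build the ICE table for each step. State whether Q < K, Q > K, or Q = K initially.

Q₀ = 0.78; Q > K (proceeds reverse)

Q₀ = 0.78 vs Keq = 1.0740e-05 ⇒ Q>K, reverse
Step 1:
                  L         C         M
  Initial     4.112     1.404      2.11
  Change      1.356   -0.6779    -2.034
  Equil       5.468    0.7261   0.07619
  solve Keq expr → x = -0.6779; check Q = 1.0740e-05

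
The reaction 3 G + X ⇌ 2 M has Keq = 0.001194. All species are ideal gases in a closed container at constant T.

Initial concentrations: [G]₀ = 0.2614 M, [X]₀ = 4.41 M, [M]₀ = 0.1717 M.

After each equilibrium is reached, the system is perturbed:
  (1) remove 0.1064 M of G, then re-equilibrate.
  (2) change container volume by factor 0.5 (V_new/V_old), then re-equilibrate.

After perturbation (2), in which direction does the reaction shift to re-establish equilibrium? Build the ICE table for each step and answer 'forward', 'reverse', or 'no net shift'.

Q₀ = 0.3743 vs Keq = 0.001194 ⇒ Q>K, reverse
Step 1:
                   G          X          M
  I           0.2614       4.41     0.1717
  C           0.2208     0.0736    -0.1472
  E           0.4822      4.484     0.0245
  solve Keq expr → x = -0.0736; check Q = 0.001194
Then remove 0.1064 M of G.
Step 2:
                   G          X          M
  I           0.3758      4.484     0.0245
  C           0.0104   0.003466  -0.006932
  E           0.3862      4.487    0.01757
  solve Keq expr → x = -0.003466; check Q = 0.001194
Then change container volume by factor 0.5 (V_new/V_old).
Step 3:
                   G          X          M
  I           0.7724      8.974    0.03513
  C         -0.04379    -0.0146    0.02919
  E           0.7286       8.96    0.06433
  solve Keq expr → x = 0.0146; check Q = 0.001194

Direction: forward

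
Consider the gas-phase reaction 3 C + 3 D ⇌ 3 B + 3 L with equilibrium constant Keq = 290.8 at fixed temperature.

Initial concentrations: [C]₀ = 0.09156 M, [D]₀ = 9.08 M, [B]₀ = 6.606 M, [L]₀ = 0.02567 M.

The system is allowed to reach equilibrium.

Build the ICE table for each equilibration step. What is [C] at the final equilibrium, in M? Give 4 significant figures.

[C]_eq = 0.01182 M

Q₀ = 0.008486 vs Keq = 290.8 ⇒ Q<K, forward
Step 1:
                    C           D           B           L
  Initial     0.09156        9.08       6.606     0.02567
  Change     -0.07974    -0.07974     0.07974     0.07974
  Equil       0.01182           9       6.686      0.1054
  solve Keq expr → x = 0.02658; check Q = 290.8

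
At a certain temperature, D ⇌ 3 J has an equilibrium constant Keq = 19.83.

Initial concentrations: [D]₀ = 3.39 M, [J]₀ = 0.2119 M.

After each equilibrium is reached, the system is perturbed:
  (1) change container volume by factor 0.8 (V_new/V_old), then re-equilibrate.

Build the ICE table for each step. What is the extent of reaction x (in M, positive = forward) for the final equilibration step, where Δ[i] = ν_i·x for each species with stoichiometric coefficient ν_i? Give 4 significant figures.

x = -0.1788 M

Q₀ = 0.002807 vs Keq = 19.83 ⇒ Q<K, forward
Step 1:
                  D         J
  init         3.39    0.2119
  Δ          -1.116     3.348
  eq          2.274     3.559
  solve Keq expr → x = 1.116; check Q = 19.83
Then change container volume by factor 0.8 (V_new/V_old).
Step 2:
                  D         J
  init        2.843     4.449
  Δ          0.1788   -0.5363
  eq          3.021     3.913
  solve Keq expr → x = -0.1788; check Q = 19.83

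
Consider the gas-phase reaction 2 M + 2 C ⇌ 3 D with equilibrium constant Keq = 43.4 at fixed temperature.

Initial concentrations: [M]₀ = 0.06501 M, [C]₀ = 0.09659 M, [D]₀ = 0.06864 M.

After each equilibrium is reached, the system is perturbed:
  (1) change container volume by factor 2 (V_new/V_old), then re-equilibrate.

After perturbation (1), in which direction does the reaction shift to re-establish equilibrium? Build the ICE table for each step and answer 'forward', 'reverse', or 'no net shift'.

Direction: reverse

Q₀ = 8.202 vs Keq = 43.4 ⇒ Q<K, forward
Step 1:
                    M           C           D
  I           0.06501     0.09659     0.06864
  C          -0.01459    -0.01459     0.02189
  E           0.05042       0.082     0.09053
  solve Keq expr → x = 0.007295; check Q = 43.4
Then change container volume by factor 2 (V_new/V_old).
Step 2:
                    M           C           D
  I           0.02521       0.041     0.04526
  C          0.003057    0.003057   -0.004585
  E           0.02827     0.04406     0.04068
  solve Keq expr → x = -0.001528; check Q = 43.4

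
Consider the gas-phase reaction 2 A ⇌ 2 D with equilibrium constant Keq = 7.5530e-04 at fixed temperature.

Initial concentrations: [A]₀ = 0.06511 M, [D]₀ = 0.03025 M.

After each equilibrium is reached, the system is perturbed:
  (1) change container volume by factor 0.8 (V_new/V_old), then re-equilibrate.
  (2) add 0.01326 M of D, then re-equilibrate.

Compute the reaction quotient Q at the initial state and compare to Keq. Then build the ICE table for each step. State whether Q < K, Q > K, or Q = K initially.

Q₀ = 0.2159; Q > K (proceeds reverse)

Q₀ = 0.2159 vs Keq = 7.5530e-04 ⇒ Q>K, reverse
Step 1:
                    A           D
  Initial     0.06511     0.03025
  Change       0.0277     -0.0277
  Equil       0.09281    0.002551
  solve Keq expr → x = -0.01385; check Q = 7.5530e-04
Then change container volume by factor 0.8 (V_new/V_old).
Step 2:
                    A           D
  Initial       0.116    0.003188
  Change            0           0
  Equil         0.116    0.003188
  solve Keq expr → x = 0; check Q = 7.5530e-04
Then add 0.01326 M of D.
Step 3:
                    A           D
  Initial       0.116     0.01645
  Change      0.01291    -0.01291
  Equil        0.1289    0.003543
  solve Keq expr → x = -0.006453; check Q = 7.5530e-04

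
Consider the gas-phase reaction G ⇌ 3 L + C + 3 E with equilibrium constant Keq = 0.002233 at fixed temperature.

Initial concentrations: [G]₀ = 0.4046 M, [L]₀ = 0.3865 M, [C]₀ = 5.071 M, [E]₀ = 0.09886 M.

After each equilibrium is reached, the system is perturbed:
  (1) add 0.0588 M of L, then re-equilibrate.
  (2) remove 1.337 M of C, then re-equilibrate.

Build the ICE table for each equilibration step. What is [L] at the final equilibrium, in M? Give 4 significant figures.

Q₀ = 6.9916e-04 vs Keq = 0.002233 ⇒ Q<K, forward
Step 1:
                    G           L           C           E
  init         0.4046      0.3865       5.071     0.09886
  Δ          -0.01123      0.0337     0.01123      0.0337
  eq           0.3934      0.4202       5.082      0.1326
  solve Keq expr → x = 0.01123; check Q = 0.002233
Then add 0.0588 M of L.
Step 2:
                    G           L           C           E
  init         0.3934       0.479       5.082      0.1326
  Δ          0.004219    -0.01266   -0.004219    -0.01266
  eq           0.3976      0.4663       5.078      0.1199
  solve Keq expr → x = -0.004219; check Q = 0.002233
Then remove 1.337 M of C.
Step 3:
                    G           L           C           E
  init         0.3976      0.4663       3.741      0.1199
  Δ         -0.003249    0.009746    0.003249    0.009746
  eq           0.3943      0.4761       3.744      0.1297
  solve Keq expr → x = 0.003249; check Q = 0.002233

[L]_eq = 0.4761 M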